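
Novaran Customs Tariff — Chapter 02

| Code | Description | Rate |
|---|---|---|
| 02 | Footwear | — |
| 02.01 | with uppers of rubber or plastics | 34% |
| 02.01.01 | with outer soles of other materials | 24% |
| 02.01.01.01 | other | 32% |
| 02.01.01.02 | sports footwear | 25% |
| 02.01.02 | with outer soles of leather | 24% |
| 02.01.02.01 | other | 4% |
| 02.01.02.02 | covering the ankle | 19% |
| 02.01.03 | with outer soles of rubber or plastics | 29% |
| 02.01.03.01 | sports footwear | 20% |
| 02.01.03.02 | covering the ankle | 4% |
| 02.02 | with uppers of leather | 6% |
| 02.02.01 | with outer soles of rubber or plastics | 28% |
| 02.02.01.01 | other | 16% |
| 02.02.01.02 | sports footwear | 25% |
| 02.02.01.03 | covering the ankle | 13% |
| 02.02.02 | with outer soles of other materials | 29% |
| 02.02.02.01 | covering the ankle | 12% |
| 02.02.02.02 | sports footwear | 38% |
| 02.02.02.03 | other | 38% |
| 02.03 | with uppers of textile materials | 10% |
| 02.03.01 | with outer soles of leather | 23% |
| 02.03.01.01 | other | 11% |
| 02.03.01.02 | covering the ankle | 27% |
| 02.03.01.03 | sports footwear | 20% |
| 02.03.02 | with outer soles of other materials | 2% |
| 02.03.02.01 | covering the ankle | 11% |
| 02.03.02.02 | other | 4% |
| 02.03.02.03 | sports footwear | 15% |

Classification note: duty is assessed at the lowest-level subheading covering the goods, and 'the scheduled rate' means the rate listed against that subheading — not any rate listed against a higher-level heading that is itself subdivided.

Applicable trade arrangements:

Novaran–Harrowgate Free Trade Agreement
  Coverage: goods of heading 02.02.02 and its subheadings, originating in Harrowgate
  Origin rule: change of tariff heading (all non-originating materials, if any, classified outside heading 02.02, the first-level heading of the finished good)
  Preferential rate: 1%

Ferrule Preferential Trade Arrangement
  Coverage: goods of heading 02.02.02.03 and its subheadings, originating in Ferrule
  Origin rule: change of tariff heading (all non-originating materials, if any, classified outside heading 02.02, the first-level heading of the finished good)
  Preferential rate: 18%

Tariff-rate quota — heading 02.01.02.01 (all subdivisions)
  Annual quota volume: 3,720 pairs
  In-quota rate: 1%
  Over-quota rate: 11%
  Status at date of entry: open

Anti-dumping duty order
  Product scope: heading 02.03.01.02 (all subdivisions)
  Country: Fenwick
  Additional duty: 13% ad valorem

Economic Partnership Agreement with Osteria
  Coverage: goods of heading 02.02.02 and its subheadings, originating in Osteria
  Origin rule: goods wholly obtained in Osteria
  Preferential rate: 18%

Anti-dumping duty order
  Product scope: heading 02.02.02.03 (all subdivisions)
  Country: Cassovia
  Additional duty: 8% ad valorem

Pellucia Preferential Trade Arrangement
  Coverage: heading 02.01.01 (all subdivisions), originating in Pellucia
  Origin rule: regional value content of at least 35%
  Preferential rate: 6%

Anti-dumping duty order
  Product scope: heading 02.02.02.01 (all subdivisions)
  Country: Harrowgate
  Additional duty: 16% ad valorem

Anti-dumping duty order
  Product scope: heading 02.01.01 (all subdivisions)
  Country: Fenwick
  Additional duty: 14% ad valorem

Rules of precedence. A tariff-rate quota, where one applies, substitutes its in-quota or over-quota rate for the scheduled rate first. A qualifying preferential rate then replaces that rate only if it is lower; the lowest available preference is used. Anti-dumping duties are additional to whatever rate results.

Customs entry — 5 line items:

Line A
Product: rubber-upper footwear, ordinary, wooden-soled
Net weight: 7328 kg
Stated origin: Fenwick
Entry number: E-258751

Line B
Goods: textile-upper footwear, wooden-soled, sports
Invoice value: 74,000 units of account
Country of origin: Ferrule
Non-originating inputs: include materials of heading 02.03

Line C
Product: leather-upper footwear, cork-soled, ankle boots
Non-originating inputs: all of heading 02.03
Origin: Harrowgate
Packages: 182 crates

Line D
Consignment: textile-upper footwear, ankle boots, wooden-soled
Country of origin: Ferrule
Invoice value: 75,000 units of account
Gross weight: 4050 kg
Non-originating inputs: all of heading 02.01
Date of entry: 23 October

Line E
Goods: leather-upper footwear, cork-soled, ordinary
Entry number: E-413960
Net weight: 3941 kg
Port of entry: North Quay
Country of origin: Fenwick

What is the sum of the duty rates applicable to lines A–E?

127%

Line A: rubber-upper → 02.01; wooden-soled → 02.01.01; ordinary → 02.01.01.01. Scheduled 32%. anti-dumping (Fenwick, 02.01.01): +14%; total 32% + 14% = 46%. → 46%.
Line B: textile-upper → 02.03; wooden-soled → 02.03.02; sports → 02.03.02.03. Scheduled 15%. Ferrule agreement on 02.02.02.03: 02.03.02.03 not covered. → 15%.
Line C: leather-upper → 02.02; cork-soled → 02.02.02; ankle boots → 02.02.02.01. Scheduled 12%. Harrowgate agreement on 02.02.02: CTH met → 1% available; preferential 1%; anti-dumping (Harrowgate, 02.02.02.01): +16%; total 1% + 16% = 17%. → 17%.
Line D: textile-upper → 02.03; wooden-soled → 02.03.02; ankle boots → 02.03.02.01. Scheduled 11%. Ferrule agreement on 02.02.02.03: 02.03.02.01 not covered. → 11%.
Line E: leather-upper → 02.02; cork-soled → 02.02.02; ordinary → 02.02.02.03. Scheduled 38%. No special measure applies. → 38%.
Sum: 46% + 15% + 17% + 11% + 38% = 127%.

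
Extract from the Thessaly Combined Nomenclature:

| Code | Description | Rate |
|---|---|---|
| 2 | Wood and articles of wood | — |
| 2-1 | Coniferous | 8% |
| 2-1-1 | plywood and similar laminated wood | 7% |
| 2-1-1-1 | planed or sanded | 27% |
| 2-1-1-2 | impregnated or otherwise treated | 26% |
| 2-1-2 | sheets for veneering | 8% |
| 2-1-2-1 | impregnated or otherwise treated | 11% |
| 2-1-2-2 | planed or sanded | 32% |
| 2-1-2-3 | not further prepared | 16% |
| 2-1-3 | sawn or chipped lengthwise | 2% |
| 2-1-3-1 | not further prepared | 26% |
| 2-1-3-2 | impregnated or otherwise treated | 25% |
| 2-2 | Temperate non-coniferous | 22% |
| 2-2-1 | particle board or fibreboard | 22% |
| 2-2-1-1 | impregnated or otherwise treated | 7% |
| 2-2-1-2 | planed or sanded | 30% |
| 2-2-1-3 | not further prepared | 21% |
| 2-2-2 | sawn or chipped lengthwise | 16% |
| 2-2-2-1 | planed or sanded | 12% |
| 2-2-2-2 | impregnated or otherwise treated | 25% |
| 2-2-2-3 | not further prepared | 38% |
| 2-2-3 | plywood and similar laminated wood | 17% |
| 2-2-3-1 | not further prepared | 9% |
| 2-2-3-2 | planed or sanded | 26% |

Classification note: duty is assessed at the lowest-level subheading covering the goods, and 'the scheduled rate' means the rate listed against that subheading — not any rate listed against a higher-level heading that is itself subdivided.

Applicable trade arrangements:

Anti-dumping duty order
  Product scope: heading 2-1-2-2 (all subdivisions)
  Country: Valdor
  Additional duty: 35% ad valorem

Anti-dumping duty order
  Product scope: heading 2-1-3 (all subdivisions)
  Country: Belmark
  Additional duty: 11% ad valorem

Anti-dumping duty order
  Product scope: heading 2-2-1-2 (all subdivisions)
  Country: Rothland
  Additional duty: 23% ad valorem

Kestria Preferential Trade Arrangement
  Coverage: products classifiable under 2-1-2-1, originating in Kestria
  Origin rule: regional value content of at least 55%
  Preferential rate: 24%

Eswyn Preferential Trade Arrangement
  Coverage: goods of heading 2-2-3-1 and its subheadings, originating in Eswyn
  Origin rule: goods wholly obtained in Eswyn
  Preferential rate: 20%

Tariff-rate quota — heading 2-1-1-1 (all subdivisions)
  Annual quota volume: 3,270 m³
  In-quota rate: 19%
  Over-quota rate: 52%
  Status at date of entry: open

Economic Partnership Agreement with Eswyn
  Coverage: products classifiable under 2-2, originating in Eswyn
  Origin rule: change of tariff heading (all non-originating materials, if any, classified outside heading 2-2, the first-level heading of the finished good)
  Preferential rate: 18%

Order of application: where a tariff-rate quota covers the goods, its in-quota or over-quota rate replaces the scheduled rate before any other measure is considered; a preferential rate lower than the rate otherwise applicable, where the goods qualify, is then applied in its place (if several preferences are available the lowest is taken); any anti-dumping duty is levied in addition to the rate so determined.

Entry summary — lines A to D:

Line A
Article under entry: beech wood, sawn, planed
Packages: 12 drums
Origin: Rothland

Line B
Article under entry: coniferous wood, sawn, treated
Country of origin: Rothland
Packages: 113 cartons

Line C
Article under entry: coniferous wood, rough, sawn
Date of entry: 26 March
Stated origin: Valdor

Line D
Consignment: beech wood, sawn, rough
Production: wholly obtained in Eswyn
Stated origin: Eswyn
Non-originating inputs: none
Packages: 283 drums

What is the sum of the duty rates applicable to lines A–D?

Line A: beech → 2-2; sawn → 2-2-2; planed → 2-2-2-1. Scheduled 12%. No special measure applies. → 12%.
Line B: coniferous → 2-1; sawn → 2-1-3; treated → 2-1-3-2. Scheduled 25%. No special measure applies. → 25%.
Line C: coniferous → 2-1; sawn → 2-1-3; rough → 2-1-3-1. Scheduled 26%. No special measure applies. → 26%.
Line D: beech → 2-2; sawn → 2-2-2; rough → 2-2-2-3. Scheduled 38%. Eswyn agreement on 2-2-3-1: 2-2-2-3 not covered; Eswyn agreement on 2-2: CTH met → 18% available; preferential 18%. → 18%.
Sum: 12% + 25% + 26% + 18% = 81%.

81%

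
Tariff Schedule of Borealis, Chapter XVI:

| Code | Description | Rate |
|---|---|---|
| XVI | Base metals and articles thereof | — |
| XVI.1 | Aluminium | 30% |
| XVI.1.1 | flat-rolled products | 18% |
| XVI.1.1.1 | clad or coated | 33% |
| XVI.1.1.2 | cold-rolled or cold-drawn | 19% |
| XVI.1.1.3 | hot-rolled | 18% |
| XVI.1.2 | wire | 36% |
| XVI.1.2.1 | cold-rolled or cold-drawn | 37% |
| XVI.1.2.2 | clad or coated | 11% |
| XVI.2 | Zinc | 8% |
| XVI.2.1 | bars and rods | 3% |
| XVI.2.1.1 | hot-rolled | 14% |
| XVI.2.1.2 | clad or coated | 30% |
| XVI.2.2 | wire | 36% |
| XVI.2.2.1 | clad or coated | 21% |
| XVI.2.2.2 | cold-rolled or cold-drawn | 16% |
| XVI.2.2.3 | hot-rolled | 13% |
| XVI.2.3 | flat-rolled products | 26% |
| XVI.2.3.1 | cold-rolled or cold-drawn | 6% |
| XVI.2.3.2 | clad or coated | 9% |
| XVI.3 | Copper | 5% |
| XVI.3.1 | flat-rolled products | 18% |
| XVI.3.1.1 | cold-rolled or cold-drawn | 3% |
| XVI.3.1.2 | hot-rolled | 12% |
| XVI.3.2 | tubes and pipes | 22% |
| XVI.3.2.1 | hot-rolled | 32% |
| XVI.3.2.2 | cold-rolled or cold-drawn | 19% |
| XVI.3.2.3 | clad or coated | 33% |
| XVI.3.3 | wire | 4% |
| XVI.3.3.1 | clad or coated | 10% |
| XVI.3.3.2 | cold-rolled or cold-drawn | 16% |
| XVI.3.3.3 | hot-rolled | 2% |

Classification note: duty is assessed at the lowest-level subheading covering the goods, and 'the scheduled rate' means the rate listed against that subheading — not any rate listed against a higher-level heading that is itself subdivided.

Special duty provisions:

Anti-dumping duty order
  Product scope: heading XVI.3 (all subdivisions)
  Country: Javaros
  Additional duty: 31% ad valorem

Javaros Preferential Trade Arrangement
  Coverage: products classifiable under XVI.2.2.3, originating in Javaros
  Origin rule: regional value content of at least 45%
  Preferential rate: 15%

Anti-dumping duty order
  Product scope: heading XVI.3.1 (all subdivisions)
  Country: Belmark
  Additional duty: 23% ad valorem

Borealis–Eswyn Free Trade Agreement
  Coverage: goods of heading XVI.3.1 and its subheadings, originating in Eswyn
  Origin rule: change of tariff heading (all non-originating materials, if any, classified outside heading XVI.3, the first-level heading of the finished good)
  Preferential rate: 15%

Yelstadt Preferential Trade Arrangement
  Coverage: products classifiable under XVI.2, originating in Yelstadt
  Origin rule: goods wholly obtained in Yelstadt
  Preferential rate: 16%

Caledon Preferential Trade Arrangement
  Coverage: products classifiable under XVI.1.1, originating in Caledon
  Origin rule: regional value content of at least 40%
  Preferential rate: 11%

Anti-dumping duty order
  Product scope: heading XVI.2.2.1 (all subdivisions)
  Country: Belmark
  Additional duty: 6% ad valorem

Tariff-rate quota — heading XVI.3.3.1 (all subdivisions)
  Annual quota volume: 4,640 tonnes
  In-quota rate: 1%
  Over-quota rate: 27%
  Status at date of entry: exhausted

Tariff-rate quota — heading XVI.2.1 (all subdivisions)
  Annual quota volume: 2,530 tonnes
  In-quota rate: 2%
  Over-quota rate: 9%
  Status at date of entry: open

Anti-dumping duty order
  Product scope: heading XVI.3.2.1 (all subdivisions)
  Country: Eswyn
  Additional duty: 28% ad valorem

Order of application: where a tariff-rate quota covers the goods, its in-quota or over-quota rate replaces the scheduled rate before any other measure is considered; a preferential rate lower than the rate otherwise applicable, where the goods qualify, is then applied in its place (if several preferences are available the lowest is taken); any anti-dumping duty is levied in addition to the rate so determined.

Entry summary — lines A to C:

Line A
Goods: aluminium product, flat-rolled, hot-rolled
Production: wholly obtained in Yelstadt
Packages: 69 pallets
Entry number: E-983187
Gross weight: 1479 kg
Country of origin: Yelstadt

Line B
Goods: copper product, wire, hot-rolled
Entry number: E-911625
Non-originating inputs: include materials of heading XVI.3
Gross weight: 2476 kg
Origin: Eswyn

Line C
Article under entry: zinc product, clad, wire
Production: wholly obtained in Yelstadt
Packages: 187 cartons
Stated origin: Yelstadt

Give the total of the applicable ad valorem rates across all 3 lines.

36%

Line A: aluminium → XVI.1; flat-rolled → XVI.1.1; hot-rolled → XVI.1.1.3. Scheduled 18%. Yelstadt agreement on XVI.2: XVI.1.1.3 not covered. → 18%.
Line B: copper → XVI.3; wire → XVI.3.3; hot-rolled → XVI.3.3.3. Scheduled 2%. Eswyn agreement on XVI.3.1: XVI.3.3.3 not covered. → 2%.
Line C: zinc → XVI.2; wire → XVI.2.2; clad → XVI.2.2.1. Scheduled 21%. Yelstadt agreement on XVI.2: wholly obtained → 16% available; preferential 16%. → 16%.
Sum: 18% + 2% + 16% = 36%.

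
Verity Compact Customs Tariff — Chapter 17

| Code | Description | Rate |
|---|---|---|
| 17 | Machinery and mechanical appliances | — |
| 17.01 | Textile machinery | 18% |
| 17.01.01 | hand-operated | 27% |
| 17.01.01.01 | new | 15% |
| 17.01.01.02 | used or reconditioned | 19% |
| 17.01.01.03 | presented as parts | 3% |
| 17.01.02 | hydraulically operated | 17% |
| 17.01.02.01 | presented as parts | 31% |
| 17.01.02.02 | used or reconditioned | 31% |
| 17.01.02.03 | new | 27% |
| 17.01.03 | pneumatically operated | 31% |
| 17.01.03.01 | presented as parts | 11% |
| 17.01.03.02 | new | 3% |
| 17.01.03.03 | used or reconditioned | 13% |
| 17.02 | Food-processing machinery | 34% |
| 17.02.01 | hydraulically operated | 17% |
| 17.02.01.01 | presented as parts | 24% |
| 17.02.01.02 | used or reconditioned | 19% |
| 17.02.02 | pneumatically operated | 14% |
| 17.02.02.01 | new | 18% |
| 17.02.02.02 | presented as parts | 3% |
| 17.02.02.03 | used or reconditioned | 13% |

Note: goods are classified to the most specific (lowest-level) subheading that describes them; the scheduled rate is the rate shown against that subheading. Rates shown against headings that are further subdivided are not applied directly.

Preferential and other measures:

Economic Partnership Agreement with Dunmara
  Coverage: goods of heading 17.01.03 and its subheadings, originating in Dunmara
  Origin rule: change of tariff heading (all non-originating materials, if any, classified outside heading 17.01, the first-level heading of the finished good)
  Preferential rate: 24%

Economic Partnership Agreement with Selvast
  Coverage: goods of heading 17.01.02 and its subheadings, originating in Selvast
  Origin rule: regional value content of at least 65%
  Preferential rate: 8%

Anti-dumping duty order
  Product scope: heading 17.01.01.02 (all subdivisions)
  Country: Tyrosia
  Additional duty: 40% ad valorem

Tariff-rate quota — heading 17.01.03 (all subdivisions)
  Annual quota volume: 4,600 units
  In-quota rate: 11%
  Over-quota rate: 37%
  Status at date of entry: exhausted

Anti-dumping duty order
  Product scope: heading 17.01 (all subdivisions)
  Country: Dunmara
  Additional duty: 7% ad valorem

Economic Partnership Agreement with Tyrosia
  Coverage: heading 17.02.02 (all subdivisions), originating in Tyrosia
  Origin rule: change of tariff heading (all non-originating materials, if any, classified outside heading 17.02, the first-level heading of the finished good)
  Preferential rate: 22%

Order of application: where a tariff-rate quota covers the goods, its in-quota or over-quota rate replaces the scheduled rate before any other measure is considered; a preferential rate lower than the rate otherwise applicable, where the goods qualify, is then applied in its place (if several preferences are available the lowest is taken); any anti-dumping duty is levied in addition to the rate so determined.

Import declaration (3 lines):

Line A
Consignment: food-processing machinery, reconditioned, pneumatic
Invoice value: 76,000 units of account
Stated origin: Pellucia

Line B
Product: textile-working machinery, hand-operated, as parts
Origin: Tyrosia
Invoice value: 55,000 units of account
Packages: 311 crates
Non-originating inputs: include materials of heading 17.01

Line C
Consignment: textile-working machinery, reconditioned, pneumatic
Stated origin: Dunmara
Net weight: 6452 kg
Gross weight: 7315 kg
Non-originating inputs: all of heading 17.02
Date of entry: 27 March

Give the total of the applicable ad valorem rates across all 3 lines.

47%

Line A: food-processing → 17.02; pneumatic → 17.02.02; reconditioned → 17.02.02.03. Scheduled 13%. No special measure applies. → 13%.
Line B: textile-working → 17.01; hand-operated → 17.01.01; as parts → 17.01.01.03. Scheduled 3%. Tyrosia agreement on 17.02.02: 17.01.01.03 not covered. → 3%.
Line C: textile-working → 17.01; pneumatic → 17.01.03; reconditioned → 17.01.03.03. Scheduled 13%. quota on 17.01.03 exhausted → over-quota 37%; Dunmara agreement on 17.01.03: CTH met → 24% available; preferential 24%; anti-dumping (Dunmara, 17.01): +7%; total 24% + 7% = 31%. → 31%.
Sum: 13% + 3% + 31% = 47%.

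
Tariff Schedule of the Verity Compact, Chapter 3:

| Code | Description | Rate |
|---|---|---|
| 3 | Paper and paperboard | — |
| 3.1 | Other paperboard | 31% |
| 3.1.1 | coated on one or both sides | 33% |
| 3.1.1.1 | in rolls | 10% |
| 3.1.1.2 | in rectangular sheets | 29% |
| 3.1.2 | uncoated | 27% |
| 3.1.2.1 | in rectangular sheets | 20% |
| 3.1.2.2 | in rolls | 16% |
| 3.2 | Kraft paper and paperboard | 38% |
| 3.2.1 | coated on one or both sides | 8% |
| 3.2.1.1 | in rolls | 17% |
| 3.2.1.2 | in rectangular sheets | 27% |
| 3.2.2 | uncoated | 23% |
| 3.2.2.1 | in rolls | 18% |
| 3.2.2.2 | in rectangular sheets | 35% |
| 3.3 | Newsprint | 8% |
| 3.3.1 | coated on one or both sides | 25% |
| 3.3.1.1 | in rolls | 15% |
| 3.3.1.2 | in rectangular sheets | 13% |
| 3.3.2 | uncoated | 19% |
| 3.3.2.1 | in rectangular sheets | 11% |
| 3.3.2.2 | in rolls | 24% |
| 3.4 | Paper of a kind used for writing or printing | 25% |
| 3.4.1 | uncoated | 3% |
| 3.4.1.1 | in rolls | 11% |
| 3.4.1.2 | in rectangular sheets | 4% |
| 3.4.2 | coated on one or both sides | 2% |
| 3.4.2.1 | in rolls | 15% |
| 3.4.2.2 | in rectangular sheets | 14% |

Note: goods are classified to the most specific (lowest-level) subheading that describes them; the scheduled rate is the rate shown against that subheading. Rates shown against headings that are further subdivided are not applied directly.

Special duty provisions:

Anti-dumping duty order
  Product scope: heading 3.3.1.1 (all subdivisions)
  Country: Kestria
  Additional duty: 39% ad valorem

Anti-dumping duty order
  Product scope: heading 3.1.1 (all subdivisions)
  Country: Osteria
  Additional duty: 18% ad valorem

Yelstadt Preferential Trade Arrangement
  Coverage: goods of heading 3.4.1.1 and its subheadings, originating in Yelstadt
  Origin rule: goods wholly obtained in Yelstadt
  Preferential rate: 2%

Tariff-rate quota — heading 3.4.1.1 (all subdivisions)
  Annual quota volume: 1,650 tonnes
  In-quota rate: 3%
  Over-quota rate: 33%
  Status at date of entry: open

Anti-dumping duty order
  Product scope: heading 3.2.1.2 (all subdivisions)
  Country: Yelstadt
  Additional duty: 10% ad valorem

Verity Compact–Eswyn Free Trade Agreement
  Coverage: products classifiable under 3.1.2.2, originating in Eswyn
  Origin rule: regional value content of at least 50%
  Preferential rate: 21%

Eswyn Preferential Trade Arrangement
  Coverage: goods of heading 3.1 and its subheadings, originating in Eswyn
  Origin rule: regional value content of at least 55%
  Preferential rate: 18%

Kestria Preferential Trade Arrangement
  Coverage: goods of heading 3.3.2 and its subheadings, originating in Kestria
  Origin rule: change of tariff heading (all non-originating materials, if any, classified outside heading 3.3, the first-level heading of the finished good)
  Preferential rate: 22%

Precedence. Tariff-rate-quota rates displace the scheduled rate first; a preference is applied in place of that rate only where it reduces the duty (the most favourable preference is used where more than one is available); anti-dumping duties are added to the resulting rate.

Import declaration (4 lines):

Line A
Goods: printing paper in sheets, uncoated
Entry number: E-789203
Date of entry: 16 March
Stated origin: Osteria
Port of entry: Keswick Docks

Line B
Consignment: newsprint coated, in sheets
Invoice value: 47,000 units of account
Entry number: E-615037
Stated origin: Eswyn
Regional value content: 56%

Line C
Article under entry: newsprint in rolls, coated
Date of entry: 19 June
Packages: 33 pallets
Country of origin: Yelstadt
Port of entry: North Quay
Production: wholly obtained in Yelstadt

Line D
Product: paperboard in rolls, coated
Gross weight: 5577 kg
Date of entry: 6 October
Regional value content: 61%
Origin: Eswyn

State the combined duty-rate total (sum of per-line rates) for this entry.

Line A: printing paper → 3.4; uncoated → 3.4.1; in sheets → 3.4.1.2. Scheduled 4%. No special measure applies. → 4%.
Line B: newsprint → 3.3; coated → 3.3.1; in sheets → 3.3.1.2. Scheduled 13%. Eswyn agreement on 3.1.2.2: 3.3.1.2 not covered; Eswyn agreement on 3.1: 3.3.1.2 not covered. → 13%.
Line C: newsprint → 3.3; coated → 3.3.1; in rolls → 3.3.1.1. Scheduled 15%. Yelstadt agreement on 3.4.1.1: 3.3.1.1 not covered. → 15%.
Line D: paperboard → 3.1; coated → 3.1.1; in rolls → 3.1.1.1. Scheduled 10%. Eswyn agreement on 3.1.2.2: 3.1.1.1 not covered; Eswyn agreement on 3.1: RVC ≥ 55% → 18% available; preference 18% not lower than 10% → no reduction. → 10%.
Sum: 4% + 13% + 15% + 10% = 42%.

42%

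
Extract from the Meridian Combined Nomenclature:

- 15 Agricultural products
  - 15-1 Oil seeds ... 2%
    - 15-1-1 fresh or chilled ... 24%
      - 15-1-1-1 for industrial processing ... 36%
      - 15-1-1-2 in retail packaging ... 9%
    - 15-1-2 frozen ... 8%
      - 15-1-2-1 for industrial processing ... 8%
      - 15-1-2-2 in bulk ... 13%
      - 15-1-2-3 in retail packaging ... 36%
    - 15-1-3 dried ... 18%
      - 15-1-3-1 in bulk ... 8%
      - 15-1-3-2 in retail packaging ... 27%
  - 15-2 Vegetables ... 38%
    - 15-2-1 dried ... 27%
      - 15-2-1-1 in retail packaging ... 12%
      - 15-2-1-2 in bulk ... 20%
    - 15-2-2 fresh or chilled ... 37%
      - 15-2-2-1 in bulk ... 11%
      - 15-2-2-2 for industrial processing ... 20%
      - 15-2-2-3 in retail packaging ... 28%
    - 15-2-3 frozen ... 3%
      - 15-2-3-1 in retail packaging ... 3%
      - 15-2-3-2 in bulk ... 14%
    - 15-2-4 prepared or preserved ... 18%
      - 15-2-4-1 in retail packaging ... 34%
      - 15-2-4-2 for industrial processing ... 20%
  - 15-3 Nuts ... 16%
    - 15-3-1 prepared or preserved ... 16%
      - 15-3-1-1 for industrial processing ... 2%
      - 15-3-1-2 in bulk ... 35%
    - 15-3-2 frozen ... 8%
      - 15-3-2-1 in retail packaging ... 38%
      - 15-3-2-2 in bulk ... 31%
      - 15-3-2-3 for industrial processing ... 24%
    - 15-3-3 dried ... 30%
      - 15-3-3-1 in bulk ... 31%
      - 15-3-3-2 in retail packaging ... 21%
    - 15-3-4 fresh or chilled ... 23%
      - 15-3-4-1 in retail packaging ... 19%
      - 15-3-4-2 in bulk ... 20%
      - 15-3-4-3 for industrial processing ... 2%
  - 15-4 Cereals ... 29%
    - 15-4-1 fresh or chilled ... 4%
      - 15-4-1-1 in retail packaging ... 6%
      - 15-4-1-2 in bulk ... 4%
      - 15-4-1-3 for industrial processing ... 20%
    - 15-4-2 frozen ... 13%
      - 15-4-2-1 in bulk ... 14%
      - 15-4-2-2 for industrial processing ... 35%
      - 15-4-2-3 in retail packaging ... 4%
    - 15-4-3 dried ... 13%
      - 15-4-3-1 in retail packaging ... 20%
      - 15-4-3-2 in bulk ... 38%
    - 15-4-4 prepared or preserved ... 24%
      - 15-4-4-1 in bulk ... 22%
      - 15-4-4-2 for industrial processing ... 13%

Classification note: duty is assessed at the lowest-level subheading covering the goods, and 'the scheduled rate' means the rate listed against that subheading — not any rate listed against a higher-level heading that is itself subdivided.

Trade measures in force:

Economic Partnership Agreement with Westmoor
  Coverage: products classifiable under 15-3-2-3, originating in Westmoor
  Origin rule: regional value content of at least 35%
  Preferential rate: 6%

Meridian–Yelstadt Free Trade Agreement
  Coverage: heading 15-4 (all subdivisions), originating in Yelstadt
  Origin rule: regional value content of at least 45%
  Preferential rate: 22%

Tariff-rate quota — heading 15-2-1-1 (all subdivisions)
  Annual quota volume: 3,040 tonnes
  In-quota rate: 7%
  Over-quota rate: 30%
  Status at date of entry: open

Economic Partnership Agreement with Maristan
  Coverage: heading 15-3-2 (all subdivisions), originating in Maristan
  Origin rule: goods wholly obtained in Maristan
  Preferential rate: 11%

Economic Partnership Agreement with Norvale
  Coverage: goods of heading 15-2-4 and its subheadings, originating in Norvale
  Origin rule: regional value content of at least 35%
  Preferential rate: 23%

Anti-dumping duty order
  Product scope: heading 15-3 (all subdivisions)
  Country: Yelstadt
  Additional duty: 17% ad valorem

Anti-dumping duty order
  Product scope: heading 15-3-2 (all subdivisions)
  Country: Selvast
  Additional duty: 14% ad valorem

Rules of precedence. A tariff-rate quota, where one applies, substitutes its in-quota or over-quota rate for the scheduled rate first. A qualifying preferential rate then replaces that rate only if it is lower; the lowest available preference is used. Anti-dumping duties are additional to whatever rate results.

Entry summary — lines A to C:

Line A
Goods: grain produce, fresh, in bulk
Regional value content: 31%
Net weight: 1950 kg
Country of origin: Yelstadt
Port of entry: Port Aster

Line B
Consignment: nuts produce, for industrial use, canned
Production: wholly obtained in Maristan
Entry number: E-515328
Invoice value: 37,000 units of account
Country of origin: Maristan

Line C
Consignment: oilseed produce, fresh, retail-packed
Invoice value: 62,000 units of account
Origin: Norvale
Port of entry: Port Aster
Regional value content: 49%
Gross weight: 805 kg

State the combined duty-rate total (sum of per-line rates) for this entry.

15%

Line A: grain → 15-4; fresh → 15-4-1; in bulk → 15-4-1-2. Scheduled 4%. Yelstadt agreement on 15-4: RVC < 45%. → 4%.
Line B: nuts → 15-3; canned → 15-3-1; for industrial use → 15-3-1-1. Scheduled 2%. Maristan agreement on 15-3-2: 15-3-1-1 not covered. → 2%.
Line C: oilseed → 15-1; fresh → 15-1-1; retail-packed → 15-1-1-2. Scheduled 9%. Norvale agreement on 15-2-4: 15-1-1-2 not covered. → 9%.
Sum: 4% + 2% + 9% = 15%.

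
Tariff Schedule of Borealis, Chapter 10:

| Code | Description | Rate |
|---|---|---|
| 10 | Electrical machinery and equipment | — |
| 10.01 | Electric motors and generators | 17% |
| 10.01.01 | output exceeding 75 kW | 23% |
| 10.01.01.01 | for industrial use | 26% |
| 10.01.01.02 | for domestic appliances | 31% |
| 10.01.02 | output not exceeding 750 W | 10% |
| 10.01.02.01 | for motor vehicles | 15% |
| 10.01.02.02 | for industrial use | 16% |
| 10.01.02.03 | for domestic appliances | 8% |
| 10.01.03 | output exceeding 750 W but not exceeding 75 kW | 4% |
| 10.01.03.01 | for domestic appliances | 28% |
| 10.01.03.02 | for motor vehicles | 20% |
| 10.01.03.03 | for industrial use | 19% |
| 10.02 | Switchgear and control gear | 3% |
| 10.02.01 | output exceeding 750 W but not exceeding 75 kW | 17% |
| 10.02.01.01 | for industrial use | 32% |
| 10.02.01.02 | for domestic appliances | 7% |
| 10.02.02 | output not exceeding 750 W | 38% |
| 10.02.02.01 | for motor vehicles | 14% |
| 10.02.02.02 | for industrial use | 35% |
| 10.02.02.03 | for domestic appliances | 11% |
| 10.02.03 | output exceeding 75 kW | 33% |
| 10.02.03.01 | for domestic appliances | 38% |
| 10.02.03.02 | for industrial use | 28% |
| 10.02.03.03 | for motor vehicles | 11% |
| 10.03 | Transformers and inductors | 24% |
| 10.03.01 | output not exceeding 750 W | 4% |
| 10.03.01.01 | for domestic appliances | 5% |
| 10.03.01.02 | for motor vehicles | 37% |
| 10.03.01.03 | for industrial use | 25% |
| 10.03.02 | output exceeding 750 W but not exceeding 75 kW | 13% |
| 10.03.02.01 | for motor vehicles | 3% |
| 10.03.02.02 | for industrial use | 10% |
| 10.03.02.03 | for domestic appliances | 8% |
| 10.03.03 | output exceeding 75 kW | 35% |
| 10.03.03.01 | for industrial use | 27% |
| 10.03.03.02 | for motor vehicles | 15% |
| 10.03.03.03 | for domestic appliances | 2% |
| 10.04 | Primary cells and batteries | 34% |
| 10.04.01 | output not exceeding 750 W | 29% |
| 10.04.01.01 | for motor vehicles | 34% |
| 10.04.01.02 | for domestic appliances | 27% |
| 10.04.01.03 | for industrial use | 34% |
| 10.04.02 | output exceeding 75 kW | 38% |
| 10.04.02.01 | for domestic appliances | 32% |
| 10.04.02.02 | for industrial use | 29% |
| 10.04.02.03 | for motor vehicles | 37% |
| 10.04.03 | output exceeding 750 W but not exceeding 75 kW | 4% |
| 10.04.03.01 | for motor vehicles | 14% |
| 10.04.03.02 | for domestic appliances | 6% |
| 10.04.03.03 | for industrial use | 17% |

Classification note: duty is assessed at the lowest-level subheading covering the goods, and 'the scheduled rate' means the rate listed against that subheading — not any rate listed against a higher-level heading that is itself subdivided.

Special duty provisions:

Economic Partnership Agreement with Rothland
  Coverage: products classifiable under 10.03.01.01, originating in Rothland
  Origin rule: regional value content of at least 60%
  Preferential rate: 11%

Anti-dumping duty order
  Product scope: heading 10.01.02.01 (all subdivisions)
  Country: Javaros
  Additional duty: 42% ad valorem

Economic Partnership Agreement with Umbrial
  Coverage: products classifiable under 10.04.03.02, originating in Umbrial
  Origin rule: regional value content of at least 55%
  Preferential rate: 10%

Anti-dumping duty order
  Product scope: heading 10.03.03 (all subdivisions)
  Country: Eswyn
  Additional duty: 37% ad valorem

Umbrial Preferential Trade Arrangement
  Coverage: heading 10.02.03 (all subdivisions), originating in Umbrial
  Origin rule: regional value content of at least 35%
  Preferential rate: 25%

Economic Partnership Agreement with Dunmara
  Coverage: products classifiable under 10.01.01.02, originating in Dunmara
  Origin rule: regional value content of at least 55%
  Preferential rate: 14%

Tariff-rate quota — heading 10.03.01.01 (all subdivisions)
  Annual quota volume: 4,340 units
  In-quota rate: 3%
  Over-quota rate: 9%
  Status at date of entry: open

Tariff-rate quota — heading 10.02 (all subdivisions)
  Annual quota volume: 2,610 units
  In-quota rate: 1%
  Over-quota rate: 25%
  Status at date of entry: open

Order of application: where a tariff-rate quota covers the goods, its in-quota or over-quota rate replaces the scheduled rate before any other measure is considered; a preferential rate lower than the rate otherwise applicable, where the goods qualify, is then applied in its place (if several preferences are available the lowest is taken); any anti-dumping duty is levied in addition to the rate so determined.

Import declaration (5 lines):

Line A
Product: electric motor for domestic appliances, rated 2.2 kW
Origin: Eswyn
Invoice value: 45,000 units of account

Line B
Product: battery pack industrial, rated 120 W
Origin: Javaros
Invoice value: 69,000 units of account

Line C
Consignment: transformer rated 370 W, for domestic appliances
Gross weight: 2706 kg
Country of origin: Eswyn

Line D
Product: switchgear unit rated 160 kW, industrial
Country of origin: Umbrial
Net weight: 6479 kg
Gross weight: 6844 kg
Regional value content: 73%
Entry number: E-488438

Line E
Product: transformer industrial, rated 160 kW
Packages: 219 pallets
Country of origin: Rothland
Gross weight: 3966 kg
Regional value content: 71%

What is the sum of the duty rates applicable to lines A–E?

Line A: electric motor → 10.01; rated 2.2 kW → 10.01.03; for domestic appliances → 10.01.03.01. Scheduled 28%. No special measure applies. → 28%.
Line B: battery pack → 10.04; rated 120 W → 10.04.01; industrial → 10.04.01.03. Scheduled 34%. No special measure applies. → 34%.
Line C: transformer → 10.03; rated 370 W → 10.03.01; for domestic appliances → 10.03.01.01. Scheduled 5%. quota on 10.03.01.01 open → in-quota 3%. → 3%.
Line D: switchgear unit → 10.02; rated 160 kW → 10.02.03; industrial → 10.02.03.02. Scheduled 28%. quota on 10.02 open → in-quota 1%; Umbrial agreement on 10.04.03.02: 10.02.03.02 not covered; Umbrial agreement on 10.02.03: RVC ≥ 35% → 25% available; preference 25% not lower than 1% → no reduction. → 1%.
Line E: transformer → 10.03; rated 160 kW → 10.03.03; industrial → 10.03.03.01. Scheduled 27%. Rothland agreement on 10.03.01.01: 10.03.03.01 not covered. → 27%.
Sum: 28% + 34% + 3% + 1% + 27% = 93%.

93%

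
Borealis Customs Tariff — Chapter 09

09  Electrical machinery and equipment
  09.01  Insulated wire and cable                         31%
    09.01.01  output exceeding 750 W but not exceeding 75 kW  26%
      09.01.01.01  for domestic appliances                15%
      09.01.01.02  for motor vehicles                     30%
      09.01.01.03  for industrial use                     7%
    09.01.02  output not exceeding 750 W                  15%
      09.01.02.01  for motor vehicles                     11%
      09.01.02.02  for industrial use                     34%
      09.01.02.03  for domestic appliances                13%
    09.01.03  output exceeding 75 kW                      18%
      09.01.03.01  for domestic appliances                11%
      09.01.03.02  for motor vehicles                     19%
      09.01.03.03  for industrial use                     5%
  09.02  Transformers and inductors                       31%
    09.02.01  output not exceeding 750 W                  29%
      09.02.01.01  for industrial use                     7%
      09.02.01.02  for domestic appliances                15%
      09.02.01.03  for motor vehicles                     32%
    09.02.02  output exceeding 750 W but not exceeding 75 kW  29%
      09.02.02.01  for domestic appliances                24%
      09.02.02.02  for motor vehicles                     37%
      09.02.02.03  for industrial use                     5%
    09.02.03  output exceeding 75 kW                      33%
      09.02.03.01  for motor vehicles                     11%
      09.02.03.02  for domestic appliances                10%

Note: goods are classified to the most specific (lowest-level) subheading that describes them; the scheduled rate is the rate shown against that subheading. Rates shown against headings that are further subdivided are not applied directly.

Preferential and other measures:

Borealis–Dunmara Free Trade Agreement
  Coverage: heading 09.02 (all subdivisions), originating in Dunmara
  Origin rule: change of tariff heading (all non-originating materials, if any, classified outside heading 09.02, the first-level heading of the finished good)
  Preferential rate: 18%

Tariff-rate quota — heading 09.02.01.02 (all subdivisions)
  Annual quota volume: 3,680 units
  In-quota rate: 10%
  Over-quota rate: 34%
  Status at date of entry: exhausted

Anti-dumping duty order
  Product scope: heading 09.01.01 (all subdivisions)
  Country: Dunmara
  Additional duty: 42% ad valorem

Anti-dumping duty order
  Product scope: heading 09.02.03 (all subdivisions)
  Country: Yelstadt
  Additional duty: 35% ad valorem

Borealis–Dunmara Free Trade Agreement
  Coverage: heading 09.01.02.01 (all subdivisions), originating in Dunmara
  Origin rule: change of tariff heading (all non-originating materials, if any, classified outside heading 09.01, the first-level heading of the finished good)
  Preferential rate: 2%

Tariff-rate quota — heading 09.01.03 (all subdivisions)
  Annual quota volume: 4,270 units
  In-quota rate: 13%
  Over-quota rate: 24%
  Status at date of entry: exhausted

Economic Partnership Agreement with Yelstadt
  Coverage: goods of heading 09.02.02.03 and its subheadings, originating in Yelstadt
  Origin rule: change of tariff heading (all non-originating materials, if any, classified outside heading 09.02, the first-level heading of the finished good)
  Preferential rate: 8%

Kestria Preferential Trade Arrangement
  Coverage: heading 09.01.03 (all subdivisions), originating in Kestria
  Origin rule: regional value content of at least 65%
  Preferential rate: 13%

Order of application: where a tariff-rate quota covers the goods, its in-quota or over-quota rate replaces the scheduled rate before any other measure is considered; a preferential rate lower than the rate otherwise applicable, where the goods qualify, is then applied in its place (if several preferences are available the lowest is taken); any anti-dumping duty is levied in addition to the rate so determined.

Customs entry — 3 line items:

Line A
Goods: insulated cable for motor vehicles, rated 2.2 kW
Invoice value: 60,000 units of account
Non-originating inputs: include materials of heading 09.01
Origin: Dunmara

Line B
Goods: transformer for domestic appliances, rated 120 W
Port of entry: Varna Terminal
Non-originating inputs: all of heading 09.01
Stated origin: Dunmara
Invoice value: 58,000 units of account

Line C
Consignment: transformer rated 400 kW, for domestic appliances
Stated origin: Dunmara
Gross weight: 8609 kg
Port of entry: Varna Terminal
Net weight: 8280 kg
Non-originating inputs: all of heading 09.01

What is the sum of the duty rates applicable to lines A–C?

Line A: insulated cable → 09.01; rated 2.2 kW → 09.01.01; for motor vehicles → 09.01.01.02. Scheduled 30%. Dunmara agreement on 09.02: 09.01.01.02 not covered; Dunmara agreement on 09.01.02.01: 09.01.01.02 not covered; anti-dumping (Dunmara, 09.01.01): +42%; total 30% + 42% = 72%. → 72%.
Line B: transformer → 09.02; rated 120 W → 09.02.01; for domestic appliances → 09.02.01.02. Scheduled 15%. quota on 09.02.01.02 exhausted → over-quota 34%; Dunmara agreement on 09.02: CTH met → 18% available; Dunmara agreement on 09.01.02.01: 09.02.01.02 not covered; preferential 18%. → 18%.
Line C: transformer → 09.02; rated 400 kW → 09.02.03; for domestic appliances → 09.02.03.02. Scheduled 10%. Dunmara agreement on 09.02: CTH met → 18% available; Dunmara agreement on 09.01.02.01: 09.02.03.02 not covered; preference 18% not lower than 10% → no reduction. → 10%.
Sum: 72% + 18% + 10% = 100%.

100%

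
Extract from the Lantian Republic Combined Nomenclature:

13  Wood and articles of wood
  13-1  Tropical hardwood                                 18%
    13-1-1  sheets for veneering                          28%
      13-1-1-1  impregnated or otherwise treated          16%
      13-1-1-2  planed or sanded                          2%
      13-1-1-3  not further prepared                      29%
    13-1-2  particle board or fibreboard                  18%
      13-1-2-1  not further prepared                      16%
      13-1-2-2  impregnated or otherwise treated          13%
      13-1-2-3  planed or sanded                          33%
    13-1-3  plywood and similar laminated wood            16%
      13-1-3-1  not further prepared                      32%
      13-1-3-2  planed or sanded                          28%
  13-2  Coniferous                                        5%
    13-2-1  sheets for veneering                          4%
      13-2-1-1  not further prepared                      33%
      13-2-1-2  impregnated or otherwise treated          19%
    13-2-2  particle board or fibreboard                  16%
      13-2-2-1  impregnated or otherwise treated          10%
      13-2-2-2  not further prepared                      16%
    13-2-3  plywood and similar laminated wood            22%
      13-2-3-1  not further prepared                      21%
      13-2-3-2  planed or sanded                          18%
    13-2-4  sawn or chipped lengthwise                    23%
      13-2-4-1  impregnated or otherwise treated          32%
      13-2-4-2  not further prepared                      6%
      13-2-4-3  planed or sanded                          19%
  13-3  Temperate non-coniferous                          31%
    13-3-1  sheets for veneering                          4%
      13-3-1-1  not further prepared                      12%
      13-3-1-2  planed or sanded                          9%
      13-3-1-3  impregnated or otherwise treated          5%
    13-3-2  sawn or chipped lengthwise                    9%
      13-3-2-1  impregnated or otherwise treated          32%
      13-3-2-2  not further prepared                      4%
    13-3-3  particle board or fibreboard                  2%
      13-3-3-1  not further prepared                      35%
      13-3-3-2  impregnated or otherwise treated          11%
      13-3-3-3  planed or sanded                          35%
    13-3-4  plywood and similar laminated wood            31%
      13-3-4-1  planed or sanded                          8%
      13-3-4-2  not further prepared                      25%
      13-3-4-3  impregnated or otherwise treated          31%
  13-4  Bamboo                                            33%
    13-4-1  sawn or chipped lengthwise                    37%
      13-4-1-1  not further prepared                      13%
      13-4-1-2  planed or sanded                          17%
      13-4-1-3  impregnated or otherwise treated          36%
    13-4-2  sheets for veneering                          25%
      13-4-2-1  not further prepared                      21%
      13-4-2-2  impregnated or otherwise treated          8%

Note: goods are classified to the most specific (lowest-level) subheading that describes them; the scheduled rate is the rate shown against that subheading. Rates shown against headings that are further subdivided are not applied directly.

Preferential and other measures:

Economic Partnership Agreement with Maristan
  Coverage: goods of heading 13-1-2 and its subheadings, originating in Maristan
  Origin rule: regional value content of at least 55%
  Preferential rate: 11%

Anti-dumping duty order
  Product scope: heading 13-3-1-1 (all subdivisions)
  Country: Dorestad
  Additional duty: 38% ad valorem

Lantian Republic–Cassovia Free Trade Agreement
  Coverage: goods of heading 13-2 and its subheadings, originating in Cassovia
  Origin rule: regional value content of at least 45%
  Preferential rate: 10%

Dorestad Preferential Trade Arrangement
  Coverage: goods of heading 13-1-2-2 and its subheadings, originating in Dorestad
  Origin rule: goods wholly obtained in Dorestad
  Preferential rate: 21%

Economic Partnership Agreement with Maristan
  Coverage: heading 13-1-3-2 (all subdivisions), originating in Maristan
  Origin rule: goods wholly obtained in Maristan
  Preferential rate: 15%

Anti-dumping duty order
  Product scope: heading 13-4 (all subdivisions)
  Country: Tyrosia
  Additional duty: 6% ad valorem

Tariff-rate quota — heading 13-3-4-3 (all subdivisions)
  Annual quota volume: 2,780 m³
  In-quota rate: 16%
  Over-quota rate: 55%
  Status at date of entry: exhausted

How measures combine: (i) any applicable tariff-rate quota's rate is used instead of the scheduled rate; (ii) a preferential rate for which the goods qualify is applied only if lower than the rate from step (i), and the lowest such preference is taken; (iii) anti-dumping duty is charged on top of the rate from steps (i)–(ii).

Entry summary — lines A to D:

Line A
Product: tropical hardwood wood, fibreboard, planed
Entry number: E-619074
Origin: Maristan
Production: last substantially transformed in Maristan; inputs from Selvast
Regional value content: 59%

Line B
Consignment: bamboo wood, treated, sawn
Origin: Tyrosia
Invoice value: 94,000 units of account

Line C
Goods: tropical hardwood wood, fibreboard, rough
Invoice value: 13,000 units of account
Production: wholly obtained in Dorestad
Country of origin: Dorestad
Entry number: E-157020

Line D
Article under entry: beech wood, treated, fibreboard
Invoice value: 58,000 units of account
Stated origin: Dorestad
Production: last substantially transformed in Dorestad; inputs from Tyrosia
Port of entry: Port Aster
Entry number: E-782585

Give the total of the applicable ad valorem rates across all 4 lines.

80%

Line A: tropical hardwood → 13-1; fibreboard → 13-1-2; planed → 13-1-2-3. Scheduled 33%. Maristan agreement on 13-1-2: RVC ≥ 55% → 11% available; Maristan agreement on 13-1-3-2: 13-1-2-3 not covered; preferential 11%. → 11%.
Line B: bamboo → 13-4; sawn → 13-4-1; treated → 13-4-1-3. Scheduled 36%. anti-dumping (Tyrosia, 13-4): +6%; total 36% + 6% = 42%. → 42%.
Line C: tropical hardwood → 13-1; fibreboard → 13-1-2; rough → 13-1-2-1. Scheduled 16%. Dorestad agreement on 13-1-2-2: 13-1-2-1 not covered. → 16%.
Line D: beech → 13-3; fibreboard → 13-3-3; treated → 13-3-3-2. Scheduled 11%. Dorestad agreement on 13-1-2-2: 13-3-3-2 not covered. → 11%.
Sum: 11% + 42% + 16% + 11% = 80%.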